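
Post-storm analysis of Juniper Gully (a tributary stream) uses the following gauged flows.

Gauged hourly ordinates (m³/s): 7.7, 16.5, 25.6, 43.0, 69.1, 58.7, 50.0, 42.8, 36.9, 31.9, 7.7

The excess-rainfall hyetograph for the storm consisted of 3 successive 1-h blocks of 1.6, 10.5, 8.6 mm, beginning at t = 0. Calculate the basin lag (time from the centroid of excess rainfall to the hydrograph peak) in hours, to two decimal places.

Centroid of excess rainfall: t_c = Σ P_i·t̄_i / ΣP_i = 1.8382 h (block centres at 0.5, 1.5, 2.5 h).
Hydrograph peak occurs at t = 4 h, so basin lag t_L = 4 − 1.8382 = 2.16 h.

t_L ≈ 2.16 h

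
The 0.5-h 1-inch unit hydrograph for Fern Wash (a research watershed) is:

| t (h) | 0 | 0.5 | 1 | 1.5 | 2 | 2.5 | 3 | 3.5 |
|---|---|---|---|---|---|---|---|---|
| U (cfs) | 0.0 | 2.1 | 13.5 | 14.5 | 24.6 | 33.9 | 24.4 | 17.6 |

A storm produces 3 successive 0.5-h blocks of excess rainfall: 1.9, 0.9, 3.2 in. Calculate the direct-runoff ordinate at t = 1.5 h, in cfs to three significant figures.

Q ≈ 46.4 cfs

By discrete convolution, Q_j = Σ (P_i / 1 in) · U_{j−i}.
At t = 1.5 h (j=3): Q = (1.9/1)·14.5 + (0.9/1)·13.5 + (3.2/1)·2.1 = 46.4 cfs.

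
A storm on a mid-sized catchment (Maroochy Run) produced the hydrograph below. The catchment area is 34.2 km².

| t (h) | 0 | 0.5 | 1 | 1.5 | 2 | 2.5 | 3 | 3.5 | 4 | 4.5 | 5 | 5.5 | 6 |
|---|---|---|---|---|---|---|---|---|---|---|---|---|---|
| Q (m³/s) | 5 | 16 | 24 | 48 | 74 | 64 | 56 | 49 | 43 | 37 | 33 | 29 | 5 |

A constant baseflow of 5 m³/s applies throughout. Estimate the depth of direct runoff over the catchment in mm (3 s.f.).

Direct runoff: 0.0, 11.0, 19.0, 43.0, 69.0, 59.0, 51.0, 44.0, 38.0, 32.0, 28.0, 24.0, 0.0 m³/s; ΣQ_DR = 418.0 m³/s.
V = ΣQ_DR · Δt = 418.0 × 1800 s = 7.524 × 10^5 m³.
Over A = 34.2 km², depth = V / A = 22.0 mm.

d ≈ 22.0 mm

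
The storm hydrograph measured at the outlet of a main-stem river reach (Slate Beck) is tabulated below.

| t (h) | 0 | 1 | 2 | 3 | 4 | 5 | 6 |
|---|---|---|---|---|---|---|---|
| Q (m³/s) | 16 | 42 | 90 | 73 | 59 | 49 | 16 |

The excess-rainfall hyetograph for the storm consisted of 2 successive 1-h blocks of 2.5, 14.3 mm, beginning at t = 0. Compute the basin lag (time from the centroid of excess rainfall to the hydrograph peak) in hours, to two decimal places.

t_L ≈ 0.65 h

Centroid of excess rainfall: t_c = Σ P_i·t̄_i / ΣP_i = 1.3512 h (block centres at 0.5, 1.5 h).
Hydrograph peak occurs at t = 2 h, so basin lag t_L = 2 − 1.3512 = 0.65 h.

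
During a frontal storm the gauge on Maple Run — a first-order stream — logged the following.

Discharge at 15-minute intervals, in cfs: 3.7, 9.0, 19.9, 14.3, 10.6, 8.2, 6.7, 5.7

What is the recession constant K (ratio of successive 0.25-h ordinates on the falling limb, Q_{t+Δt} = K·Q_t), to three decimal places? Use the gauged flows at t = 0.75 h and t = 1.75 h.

Using the recession-limb readings at t = 0.75 h and t = 1.75 h: Q falls from 14.3 to 5.7 cfs over 4 intervals.
K = (Q₂/Q₁)^(1/4) = (5.7/14.3)^(1/4) = 0.795.

K ≈ 0.795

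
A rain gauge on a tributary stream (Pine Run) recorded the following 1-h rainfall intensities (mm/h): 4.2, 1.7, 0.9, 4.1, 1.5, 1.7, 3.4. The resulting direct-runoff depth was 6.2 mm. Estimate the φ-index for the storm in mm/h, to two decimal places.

Only the 3 blocks with intensity above φ contribute runoff: 4.2, 4.1, 3.4 mm/h.
Σ(I−φ)·Δt = d  ⇒  (4.2+4.1+3.4 − 3φ)·1 = 6.2
φ = (11.70 − 6.2/1) / 3 = 1.83 mm/h.

φ ≈ 1.83 mm/h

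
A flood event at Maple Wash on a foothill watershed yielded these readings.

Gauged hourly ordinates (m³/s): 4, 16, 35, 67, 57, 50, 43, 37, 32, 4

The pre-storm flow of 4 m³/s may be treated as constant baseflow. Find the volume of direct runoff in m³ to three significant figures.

Direct-runoff ordinates (Q − Q_b): 0.0, 12.0, 31.0, 63.0, 53.0, 46.0, 39.0, 33.0, 28.0, 0.0 m³/s.
ΣQ_DR = 305.0 m³/s.
With Δt = 1 h = 3600 s, V = ΣQ_DR · Δt = 305.0 × 3600 = 1.10 × 10^6 m³.

V ≈ 1.10 × 10^6 m³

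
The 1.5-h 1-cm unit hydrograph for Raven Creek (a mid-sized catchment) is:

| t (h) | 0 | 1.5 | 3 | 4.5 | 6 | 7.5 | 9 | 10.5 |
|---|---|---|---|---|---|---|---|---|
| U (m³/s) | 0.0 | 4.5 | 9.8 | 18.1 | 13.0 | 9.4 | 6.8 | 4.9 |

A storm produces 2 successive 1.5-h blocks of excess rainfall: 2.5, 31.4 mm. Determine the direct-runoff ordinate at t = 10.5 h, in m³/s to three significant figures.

Q ≈ 22.6 m³/s

By discrete convolution, Q_j = Σ (P_i / 10 mm) · U_{j−i}.
At t = 10.5 h (j=7): Q = (2.5/10)·4.9 + (31.4/10)·6.8 = 22.6 m³/s.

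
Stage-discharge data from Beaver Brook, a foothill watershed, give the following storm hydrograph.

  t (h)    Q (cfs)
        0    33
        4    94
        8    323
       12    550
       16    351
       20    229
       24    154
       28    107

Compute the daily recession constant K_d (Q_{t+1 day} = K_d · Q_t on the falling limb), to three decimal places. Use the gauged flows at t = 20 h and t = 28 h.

Between t = 20 h and t = 28 h the flow falls from 229 to 107 cfs over 2×4 h = 8 h.
Per-interval ratio K = (107/229)^(1/2) = 0.6836; K_d = K^(24/4) = 0.102.

K_d ≈ 0.102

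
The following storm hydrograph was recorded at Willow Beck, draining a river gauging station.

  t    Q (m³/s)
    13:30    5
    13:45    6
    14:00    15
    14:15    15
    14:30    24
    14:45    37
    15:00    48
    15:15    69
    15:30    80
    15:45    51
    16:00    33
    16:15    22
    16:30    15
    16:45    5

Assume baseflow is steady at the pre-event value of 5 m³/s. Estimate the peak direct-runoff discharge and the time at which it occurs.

Subtracting baseflow gives direct-runoff ordinates: 0.0, 1.0, 10.0, 10.0, 19.0, 32.0, 43.0, 64.0, 75.0, 46.0, 28.0, 17.0, 10.0, 0.0 m³/s.
The maximum is 75.0 m³/s, occurring at the reading for t = 15:30.

Q_p = 75.0 m³/s at t = 15:30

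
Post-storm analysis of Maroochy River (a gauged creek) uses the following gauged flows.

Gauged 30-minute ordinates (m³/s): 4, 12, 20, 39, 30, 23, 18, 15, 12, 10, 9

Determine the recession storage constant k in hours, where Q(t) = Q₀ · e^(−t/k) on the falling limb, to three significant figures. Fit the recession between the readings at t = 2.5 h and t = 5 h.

k ≈ 2.66 h

On the falling limb, Q drops from 23 to 9 m³/s between t = 2.5 h and t = 5 h (Δt = 2.5 h).
k = −Δt / ln(Q₂/Q₁) = −2.5 / ln(9/23) = 2.66 h.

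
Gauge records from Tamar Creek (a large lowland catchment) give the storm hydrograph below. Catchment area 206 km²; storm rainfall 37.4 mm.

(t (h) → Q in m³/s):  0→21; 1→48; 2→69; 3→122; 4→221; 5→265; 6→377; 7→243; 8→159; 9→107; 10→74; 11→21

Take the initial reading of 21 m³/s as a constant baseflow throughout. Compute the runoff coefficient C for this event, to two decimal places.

ΣQ_DR = 1475 m³/s; V = ΣQ_DR·Δt = 5.310 × 10^6 m³.
Runoff depth d = V / A = 25.78 mm.
C = d / P = 25.78 / 37.4 = 0.69.

C ≈ 0.69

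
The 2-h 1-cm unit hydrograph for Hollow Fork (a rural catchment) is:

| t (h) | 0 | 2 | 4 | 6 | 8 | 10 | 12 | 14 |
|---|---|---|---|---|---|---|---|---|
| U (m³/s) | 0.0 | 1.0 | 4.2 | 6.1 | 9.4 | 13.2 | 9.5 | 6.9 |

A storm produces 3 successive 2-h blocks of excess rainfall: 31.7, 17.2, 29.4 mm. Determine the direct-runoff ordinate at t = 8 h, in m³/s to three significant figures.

By discrete convolution, Q_j = Σ (P_i / 10 mm) · U_{j−i}.
At t = 8 h (j=4): Q = (31.7/10)·9.4 + (17.2/10)·6.1 + (29.4/10)·4.2 = 52.6 m³/s.

Q ≈ 52.6 m³/s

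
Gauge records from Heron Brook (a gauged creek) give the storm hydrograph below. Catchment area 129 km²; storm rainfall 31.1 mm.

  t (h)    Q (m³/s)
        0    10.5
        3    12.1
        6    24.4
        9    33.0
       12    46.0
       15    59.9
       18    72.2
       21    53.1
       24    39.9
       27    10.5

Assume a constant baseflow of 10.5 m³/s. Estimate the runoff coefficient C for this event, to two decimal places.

ΣQ_DR = 256.6 m³/s; V = ΣQ_DR·Δt = 2.771 × 10^6 m³.
Runoff depth d = V / A = 21.48 mm.
C = d / P = 21.48 / 31.1 = 0.69.

C ≈ 0.69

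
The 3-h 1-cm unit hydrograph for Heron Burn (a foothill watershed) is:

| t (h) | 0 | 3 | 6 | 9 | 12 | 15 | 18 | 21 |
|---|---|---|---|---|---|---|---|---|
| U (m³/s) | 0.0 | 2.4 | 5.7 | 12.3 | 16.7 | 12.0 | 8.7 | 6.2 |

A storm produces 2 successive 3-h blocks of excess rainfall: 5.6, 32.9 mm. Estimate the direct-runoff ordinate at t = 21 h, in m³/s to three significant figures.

Q ≈ 32.1 m³/s

By discrete convolution, Q_j = Σ (P_i / 10 mm) · U_{j−i}.
At t = 21 h (j=7): Q = (5.6/10)·6.2 + (32.9/10)·8.7 = 32.1 m³/s.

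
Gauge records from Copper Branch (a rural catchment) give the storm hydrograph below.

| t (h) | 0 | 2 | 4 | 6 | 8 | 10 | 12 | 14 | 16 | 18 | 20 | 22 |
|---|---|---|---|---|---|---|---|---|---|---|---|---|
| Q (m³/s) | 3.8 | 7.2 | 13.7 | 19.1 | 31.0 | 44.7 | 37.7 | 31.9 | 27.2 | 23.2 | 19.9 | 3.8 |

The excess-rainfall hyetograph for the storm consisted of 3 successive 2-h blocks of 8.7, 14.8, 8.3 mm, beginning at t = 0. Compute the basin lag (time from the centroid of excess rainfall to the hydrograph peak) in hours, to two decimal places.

t_L ≈ 7.03 h

Centroid of excess rainfall: t_c = Σ P_i·t̄_i / ΣP_i = 2.9748 h (block centres at 1, 3, 5 h).
Hydrograph peak occurs at t = 10 h, so basin lag t_L = 10 − 2.9748 = 7.03 h.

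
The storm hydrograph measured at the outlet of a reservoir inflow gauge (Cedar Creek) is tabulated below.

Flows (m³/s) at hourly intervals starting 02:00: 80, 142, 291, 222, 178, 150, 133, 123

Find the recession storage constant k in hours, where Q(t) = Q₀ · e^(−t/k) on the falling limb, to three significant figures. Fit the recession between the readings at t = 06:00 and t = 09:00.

k ≈ 8.12 h

On the falling limb, Q drops from 178 to 123 m³/s between t = 06:00 and t = 09:00 (Δt = 3 h).
k = −Δt / ln(Q₂/Q₁) = −3 / ln(123/178) = 8.12 h.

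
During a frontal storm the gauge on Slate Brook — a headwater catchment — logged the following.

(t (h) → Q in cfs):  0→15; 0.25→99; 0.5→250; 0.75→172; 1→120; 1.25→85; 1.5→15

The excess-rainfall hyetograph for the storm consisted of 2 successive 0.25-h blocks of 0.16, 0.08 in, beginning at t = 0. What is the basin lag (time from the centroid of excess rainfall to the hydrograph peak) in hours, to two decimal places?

t_L ≈ 0.29 h

Centroid of excess rainfall: t_c = Σ P_i·t̄_i / ΣP_i = 0.2083 h (block centres at 0.125, 0.375 h).
Hydrograph peak occurs at t = 0.5 h, so basin lag t_L = 0.5 − 0.2083 = 0.29 h.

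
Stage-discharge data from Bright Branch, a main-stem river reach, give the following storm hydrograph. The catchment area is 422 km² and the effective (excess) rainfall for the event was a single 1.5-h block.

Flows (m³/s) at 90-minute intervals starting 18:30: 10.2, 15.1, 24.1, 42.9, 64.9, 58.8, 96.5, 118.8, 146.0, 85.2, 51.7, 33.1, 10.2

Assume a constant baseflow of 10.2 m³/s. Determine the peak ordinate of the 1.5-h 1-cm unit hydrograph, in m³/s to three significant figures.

U_p ≈ 170 m³/s

Direct runoff: 0.0, 4.9, 13.9, 32.7, 54.7, 48.6, 86.3, 108.6, 135.8, 75.0, 41.5, 22.9, 0.0 m³/s; ΣQ_DR = 624.9 m³/s, peak = 135.8 m³/s.
Runoff depth d = ΣQ_DR·Δt / A = 624.9 × 5400 / (422 km²) = 7.996 mm.
The 1-cm UH is the DRH scaled by (10 mm)/d, so U_p = 135.8 × 10/7.996 = 170 m³/s.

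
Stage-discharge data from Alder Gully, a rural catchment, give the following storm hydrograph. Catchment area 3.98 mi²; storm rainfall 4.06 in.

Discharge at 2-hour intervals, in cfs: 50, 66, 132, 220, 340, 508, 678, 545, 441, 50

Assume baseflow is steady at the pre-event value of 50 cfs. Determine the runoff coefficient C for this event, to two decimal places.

ΣQ_DR = 2530 cfs; V = ΣQ_DR·Δt = 1.822 × 10^7 ft³.
Runoff depth d = V / A = 1.970 in.
C = d / P = 1.970 / 4.06 = 0.49.

C ≈ 0.49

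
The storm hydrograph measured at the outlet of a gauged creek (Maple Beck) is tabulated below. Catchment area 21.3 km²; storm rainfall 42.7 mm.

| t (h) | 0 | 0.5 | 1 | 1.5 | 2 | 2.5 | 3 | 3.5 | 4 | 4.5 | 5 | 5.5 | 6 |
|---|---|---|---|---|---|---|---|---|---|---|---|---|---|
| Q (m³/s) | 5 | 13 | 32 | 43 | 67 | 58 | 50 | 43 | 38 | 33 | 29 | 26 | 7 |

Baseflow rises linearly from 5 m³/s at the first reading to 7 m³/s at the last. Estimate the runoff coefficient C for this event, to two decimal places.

C ≈ 0.72

ΣQ_DR = 366.0 m³/s; V = ΣQ_DR·Δt = 6.588 × 10^5 m³.
Runoff depth d = V / A = 30.93 mm.
C = d / P = 30.93 / 42.7 = 0.72.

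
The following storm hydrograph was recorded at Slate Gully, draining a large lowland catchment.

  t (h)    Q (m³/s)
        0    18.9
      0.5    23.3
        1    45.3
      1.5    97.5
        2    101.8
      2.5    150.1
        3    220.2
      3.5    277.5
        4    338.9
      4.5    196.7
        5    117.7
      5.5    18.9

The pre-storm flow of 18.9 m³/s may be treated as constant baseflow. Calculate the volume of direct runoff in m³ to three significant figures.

Direct-runoff ordinates (Q − Q_b): 0.0, 4.4, 26.4, 78.6, 82.9, 131.2, 201.3, 258.6, 320.0, 177.8, 98.8, 0.0 m³/s.
ΣQ_DR = 1380 m³/s.
With Δt = 0.5 h = 1800 s, V = ΣQ_DR · Δt = 1380 × 1800 = 2.48 × 10^6 m³.

V ≈ 2.48 × 10^6 m³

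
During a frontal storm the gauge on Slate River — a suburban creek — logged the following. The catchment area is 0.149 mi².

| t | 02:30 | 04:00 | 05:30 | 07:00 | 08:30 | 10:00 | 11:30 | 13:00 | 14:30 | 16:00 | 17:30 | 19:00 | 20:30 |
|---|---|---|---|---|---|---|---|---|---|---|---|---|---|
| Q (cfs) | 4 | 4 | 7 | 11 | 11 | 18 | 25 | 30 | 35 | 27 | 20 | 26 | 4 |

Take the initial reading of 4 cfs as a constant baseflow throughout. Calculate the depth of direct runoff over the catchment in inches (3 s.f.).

d ≈ 2.65 in

Direct runoff: 0.0, 0.0, 3.0, 7.0, 7.0, 14.0, 21.0, 26.0, 31.0, 23.0, 16.0, 22.0, 0.0 cfs; ΣQ_DR = 170.0 cfs.
V = ΣQ_DR · Δt = 170.0 × 5400 s = 9.180 × 10^5 ft³.
Over A = 0.149 mi², depth = V / A = 2.65 in.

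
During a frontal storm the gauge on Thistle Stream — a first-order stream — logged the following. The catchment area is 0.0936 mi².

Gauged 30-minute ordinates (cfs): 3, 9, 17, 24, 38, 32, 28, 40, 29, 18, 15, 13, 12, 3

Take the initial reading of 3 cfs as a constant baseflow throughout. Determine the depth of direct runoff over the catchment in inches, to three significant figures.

d ≈ 1.98 in

Direct runoff: 0.0, 6.0, 14.0, 21.0, 35.0, 29.0, 25.0, 37.0, 26.0, 15.0, 12.0, 10.0, 9.0, 0.0 cfs; ΣQ_DR = 239.0 cfs.
V = ΣQ_DR · Δt = 239.0 × 1800 s = 4.302 × 10^5 ft³.
Over A = 0.0936 mi², depth = V / A = 1.98 in.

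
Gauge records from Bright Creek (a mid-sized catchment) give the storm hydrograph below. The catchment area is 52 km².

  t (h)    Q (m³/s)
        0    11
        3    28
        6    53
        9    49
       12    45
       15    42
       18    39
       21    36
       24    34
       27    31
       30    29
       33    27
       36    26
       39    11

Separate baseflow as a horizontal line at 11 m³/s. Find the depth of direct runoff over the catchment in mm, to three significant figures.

d ≈ 63.8 mm

Direct runoff: 0.0, 17.0, 42.0, 38.0, 34.0, 31.0, 28.0, 25.0, 23.0, 20.0, 18.0, 16.0, 15.0, 0.0 m³/s; ΣQ_DR = 307.0 m³/s.
V = ΣQ_DR · Δt = 307.0 × 10800 s = 3.316 × 10^6 m³.
Over A = 52 km², depth = V / A = 63.8 mm.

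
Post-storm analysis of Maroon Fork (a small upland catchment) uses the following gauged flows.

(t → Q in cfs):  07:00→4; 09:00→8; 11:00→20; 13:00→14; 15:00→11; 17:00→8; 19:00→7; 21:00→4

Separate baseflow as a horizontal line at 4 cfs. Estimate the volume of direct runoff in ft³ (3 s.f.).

Direct-runoff ordinates (Q − Q_b): 0.0, 4.0, 16.0, 10.0, 7.0, 4.0, 3.0, 0.0 cfs.
ΣQ_DR = 44.00 cfs.
With Δt = 2 h = 7200 s, V = ΣQ_DR · Δt = 44.00 × 7200 = 3.17 × 10^5 ft³.

V ≈ 3.17 × 10^5 ft³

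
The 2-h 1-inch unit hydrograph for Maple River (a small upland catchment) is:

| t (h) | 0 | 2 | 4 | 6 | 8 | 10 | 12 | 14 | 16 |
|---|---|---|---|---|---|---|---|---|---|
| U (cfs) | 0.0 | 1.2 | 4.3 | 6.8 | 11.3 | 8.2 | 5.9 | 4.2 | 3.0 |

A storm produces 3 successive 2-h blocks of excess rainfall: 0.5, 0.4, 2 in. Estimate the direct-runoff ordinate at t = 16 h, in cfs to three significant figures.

Q ≈ 15.0 cfs

By discrete convolution, Q_j = Σ (P_i / 1 in) · U_{j−i}.
At t = 16 h (j=8): Q = (0.5/1)·3.0 + (0.4/1)·4.2 + (2/1)·5.9 = 15.0 cfs.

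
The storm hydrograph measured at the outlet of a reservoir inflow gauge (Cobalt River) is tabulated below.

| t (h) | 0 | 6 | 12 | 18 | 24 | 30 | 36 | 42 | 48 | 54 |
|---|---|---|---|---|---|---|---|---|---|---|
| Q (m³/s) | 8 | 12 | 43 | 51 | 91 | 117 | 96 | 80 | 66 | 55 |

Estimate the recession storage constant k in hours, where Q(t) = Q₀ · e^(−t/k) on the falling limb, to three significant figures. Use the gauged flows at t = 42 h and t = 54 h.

On the falling limb, Q drops from 80 to 55 m³/s between t = 42 h and t = 54 h (Δt = 12 h).
k = −Δt / ln(Q₂/Q₁) = −12 / ln(55/80) = 32.0 h.

k ≈ 32.0 h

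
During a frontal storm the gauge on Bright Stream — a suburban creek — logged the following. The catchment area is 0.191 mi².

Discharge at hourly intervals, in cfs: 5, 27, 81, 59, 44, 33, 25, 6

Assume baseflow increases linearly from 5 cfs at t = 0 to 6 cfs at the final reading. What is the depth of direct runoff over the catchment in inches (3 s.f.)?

d ≈ 1.91 in

Direct runoff: 0.00, 21.86, 75.71, 53.57, 38.43, 27.29, 19.14, 0.00 cfs; ΣQ_DR = 236.0 cfs.
V = ΣQ_DR · Δt = 236.0 × 3600 s = 8.496 × 10^5 ft³.
Over A = 0.191 mi², depth = V / A = 1.91 in.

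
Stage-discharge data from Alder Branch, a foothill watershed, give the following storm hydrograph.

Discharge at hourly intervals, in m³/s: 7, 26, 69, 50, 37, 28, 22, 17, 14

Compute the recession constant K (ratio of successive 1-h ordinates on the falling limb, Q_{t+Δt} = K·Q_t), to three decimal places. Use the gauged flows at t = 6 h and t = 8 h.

Using the recession-limb readings at t = 6 h and t = 8 h: Q falls from 22 to 14 m³/s over 2 intervals.
K = (Q₂/Q₁)^(1/2) = (14/22)^(1/2) = 0.798.

K ≈ 0.798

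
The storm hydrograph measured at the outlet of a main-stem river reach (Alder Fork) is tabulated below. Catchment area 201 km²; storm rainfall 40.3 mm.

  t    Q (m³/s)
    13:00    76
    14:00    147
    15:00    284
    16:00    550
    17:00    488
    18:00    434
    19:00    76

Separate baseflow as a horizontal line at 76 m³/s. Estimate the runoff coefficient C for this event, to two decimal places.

C ≈ 0.68

ΣQ_DR = 1523 m³/s; V = ΣQ_DR·Δt = 5.483 × 10^6 m³.
Runoff depth d = V / A = 27.28 mm.
C = d / P = 27.28 / 40.3 = 0.68.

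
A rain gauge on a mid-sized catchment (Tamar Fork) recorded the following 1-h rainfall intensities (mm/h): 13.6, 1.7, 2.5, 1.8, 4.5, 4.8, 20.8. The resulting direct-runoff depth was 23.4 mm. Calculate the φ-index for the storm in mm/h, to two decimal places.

φ ≈ 5.50 mm/h

Only the 2 blocks with intensity above φ contribute runoff: 13.6, 20.8 mm/h.
Σ(I−φ)·Δt = d  ⇒  (13.6+20.8 − 2φ)·1 = 23.4
φ = (34.40 − 23.4/1) / 2 = 5.50 mm/h.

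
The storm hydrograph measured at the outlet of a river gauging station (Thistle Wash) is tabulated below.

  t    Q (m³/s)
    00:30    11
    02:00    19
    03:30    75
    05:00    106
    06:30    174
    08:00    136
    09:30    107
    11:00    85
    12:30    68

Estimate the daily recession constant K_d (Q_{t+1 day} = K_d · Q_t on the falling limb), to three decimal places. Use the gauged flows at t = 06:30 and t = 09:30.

K_d ≈ 0.020

Between t = 06:30 and t = 09:30 the flow falls from 174 to 107 m³/s over 2×1.5 h = 3 h.
Per-interval ratio K = (107/174)^(1/2) = 0.7842; K_d = K^(24/1.5) = 0.020.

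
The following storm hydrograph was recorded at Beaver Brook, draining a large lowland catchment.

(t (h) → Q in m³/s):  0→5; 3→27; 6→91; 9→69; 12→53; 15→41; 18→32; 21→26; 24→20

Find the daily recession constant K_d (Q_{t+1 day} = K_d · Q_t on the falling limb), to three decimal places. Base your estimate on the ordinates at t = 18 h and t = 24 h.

Between t = 18 h and t = 24 h the flow falls from 32 to 20 m³/s over 2×3 h = 6 h.
Per-interval ratio K = (20/32)^(1/2) = 0.7906; K_d = K^(24/3) = 0.153.

K_d ≈ 0.153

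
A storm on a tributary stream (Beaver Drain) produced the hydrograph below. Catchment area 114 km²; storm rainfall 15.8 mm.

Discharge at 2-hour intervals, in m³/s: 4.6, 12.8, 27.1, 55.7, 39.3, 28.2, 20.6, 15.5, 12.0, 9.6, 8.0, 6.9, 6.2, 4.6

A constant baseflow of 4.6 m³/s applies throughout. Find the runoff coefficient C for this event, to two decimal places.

ΣQ_DR = 186.7 m³/s; V = ΣQ_DR·Δt = 1.344 × 10^6 m³.
Runoff depth d = V / A = 11.79 mm.
C = d / P = 11.79 / 15.8 = 0.75.

C ≈ 0.75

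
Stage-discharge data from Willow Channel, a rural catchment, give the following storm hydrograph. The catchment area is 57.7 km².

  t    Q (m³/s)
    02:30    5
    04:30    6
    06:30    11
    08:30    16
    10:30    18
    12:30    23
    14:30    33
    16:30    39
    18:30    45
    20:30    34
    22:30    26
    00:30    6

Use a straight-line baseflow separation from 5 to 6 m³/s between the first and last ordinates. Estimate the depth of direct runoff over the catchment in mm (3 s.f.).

Direct runoff: 0.00, 0.91, 5.82, 10.73, 12.64, 17.55, 27.45, 33.36, 39.27, 28.18, 20.09, 0.00 m³/s; ΣQ_DR = 196.0 m³/s.
V = ΣQ_DR · Δt = 196.0 × 7200 s = 1.411 × 10^6 m³.
Over A = 57.7 km², depth = V / A = 24.5 mm.

d ≈ 24.5 mm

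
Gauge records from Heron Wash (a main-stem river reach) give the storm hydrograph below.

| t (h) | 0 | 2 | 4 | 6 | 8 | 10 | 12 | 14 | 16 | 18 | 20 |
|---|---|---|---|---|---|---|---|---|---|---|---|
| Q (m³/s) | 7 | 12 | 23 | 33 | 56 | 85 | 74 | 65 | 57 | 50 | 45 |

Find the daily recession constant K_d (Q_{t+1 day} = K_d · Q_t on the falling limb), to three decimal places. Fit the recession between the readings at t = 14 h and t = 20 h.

Between t = 14 h and t = 20 h the flow falls from 65 to 45 m³/s over 3×2 h = 6 h.
Per-interval ratio K = (45/65)^(1/3) = 0.8846; K_d = K^(24/2) = 0.230.

K_d ≈ 0.230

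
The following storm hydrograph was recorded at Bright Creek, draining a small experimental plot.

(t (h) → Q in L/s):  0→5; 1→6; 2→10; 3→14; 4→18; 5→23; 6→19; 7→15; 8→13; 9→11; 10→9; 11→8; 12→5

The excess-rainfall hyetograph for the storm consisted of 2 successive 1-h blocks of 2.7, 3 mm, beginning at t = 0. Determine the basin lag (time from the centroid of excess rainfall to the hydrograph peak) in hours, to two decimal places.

t_L ≈ 3.97 h

Centroid of excess rainfall: t_c = Σ P_i·t̄_i / ΣP_i = 1.0263 h (block centres at 0.5, 1.5 h).
Hydrograph peak occurs at t = 5 h, so basin lag t_L = 5 − 1.0263 = 3.97 h.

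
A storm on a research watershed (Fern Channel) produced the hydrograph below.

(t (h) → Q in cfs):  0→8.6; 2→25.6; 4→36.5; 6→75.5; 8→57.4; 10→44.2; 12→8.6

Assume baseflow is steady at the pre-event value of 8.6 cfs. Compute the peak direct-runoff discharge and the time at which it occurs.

Subtracting baseflow gives direct-runoff ordinates: 0.0, 17.0, 27.9, 66.9, 48.8, 35.6, 0.0 cfs.
The maximum is 66.9 cfs, occurring at the reading for t = 6 h.

Q_p = 66.9 cfs at t = 6 h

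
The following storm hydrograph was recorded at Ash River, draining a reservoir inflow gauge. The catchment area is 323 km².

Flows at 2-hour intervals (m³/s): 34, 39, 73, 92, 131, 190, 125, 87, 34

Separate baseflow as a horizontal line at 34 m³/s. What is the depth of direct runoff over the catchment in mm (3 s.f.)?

Direct runoff: 0.0, 5.0, 39.0, 58.0, 97.0, 156.0, 91.0, 53.0, 0.0 m³/s; ΣQ_DR = 499.0 m³/s.
V = ΣQ_DR · Δt = 499.0 × 7200 s = 3.593 × 10^6 m³.
Over A = 323 km², depth = V / A = 11.1 mm.

d ≈ 11.1 mm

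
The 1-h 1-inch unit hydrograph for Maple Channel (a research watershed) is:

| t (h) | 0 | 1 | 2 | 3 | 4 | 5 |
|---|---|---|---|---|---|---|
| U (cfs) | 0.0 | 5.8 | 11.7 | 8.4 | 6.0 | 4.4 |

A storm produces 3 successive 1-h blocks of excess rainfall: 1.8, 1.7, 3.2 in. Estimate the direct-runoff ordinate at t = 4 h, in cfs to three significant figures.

Q ≈ 62.5 cfs

By discrete convolution, Q_j = Σ (P_i / 1 in) · U_{j−i}.
At t = 4 h (j=4): Q = (1.8/1)·6.0 + (1.7/1)·8.4 + (3.2/1)·11.7 = 62.5 cfs.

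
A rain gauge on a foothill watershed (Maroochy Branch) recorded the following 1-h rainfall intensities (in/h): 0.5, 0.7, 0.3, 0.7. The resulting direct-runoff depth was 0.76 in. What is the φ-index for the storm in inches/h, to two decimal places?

Only the 3 blocks with intensity above φ contribute runoff: 0.5, 0.7, 0.7 in/h.
Σ(I−φ)·Δt = d  ⇒  (0.5+0.7+0.7 − 3φ)·1 = 0.76
φ = (1.900 − 0.76/1) / 3 = 0.38 in/h.

φ ≈ 0.38 in/h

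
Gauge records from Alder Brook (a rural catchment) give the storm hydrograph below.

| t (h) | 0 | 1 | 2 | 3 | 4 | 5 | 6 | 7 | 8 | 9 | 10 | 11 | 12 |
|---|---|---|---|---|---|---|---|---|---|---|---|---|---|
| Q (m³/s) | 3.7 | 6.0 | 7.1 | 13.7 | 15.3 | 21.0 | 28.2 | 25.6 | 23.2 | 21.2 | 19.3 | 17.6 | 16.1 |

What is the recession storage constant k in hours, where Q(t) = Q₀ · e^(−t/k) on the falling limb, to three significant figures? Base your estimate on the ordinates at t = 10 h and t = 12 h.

On the falling limb, Q drops from 19.3 to 16.1 m³/s between t = 10 h and t = 12 h (Δt = 2 h).
k = −Δt / ln(Q₂/Q₁) = −2 / ln(16.1/19.3) = 11.0 h.

k ≈ 11.0 h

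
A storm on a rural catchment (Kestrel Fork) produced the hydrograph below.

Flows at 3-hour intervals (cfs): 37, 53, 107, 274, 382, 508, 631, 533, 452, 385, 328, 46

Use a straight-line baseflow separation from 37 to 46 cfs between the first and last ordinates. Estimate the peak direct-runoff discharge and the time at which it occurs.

Q_p = 589.09 cfs at t = 18 h

Subtracting baseflow gives direct-runoff ordinates: 0.00, 15.18, 68.36, 234.55, 341.73, 466.91, 589.09, 490.27, 408.45, 340.64, 282.82, 0.00 cfs.
The maximum is 589.09 cfs, occurring at the reading for t = 18 h.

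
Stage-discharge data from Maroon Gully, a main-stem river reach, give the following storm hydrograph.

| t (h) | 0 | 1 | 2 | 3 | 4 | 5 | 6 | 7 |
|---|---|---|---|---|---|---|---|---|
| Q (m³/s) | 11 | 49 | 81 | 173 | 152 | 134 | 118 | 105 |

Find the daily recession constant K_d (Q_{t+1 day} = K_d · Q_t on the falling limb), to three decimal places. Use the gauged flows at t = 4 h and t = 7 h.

K_d ≈ 0.052

Between t = 4 h and t = 7 h the flow falls from 152 to 105 m³/s over 3×1 h = 3 h.
Per-interval ratio K = (105/152)^(1/3) = 0.8840; K_d = K^(24/1) = 0.052.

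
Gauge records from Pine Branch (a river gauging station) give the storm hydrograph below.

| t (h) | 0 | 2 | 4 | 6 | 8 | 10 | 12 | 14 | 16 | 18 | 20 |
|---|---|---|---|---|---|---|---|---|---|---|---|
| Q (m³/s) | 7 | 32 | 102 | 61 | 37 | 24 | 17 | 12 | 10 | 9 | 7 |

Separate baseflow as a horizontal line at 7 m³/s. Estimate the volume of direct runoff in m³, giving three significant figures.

Direct-runoff ordinates (Q − Q_b): 0.0, 25.0, 95.0, 54.0, 30.0, 17.0, 10.0, 5.0, 3.0, 2.0, 0.0 m³/s.
ΣQ_DR = 241.0 m³/s.
With Δt = 2 h = 7200 s, V = ΣQ_DR · Δt = 241.0 × 7200 = 1.74 × 10^6 m³.

V ≈ 1.74 × 10^6 m³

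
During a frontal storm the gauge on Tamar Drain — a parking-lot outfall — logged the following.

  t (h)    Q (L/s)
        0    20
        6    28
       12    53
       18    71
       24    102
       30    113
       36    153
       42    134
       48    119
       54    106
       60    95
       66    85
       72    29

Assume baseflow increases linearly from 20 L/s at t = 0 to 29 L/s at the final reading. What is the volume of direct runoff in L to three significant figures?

V ≈ 1.71 × 10^7 L

Direct-runoff ordinates (Q − Q_b): 0.00, 7.25, 31.50, 48.75, 79.00, 89.25, 128.50, 108.75, 93.00, 79.25, 67.50, 56.75, 0.00 L/s.
ΣQ_DR = 789.5 L/s.
With Δt = 6 h = 21600 s, V = ΣQ_DR · Δt = 789.5 × 21600 = 1.71 × 10^7 L.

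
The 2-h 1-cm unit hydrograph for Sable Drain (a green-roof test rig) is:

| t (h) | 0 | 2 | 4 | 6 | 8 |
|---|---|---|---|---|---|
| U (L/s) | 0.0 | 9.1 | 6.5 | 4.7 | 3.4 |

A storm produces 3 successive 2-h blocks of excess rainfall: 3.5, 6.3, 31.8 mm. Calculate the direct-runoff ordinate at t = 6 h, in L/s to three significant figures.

Q ≈ 34.7 L/s

By discrete convolution, Q_j = Σ (P_i / 10 mm) · U_{j−i}.
At t = 6 h (j=3): Q = (3.5/10)·4.7 + (6.3/10)·6.5 + (31.8/10)·9.1 = 34.7 L/s.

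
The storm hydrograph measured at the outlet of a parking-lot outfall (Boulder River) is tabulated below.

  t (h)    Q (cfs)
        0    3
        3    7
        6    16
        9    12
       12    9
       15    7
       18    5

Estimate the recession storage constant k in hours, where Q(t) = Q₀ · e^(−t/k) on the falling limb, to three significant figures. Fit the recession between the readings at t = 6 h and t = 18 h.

k ≈ 10.3 h

On the falling limb, Q drops from 16 to 5 cfs between t = 6 h and t = 18 h (Δt = 12 h).
k = −Δt / ln(Q₂/Q₁) = −12 / ln(5/16) = 10.3 h.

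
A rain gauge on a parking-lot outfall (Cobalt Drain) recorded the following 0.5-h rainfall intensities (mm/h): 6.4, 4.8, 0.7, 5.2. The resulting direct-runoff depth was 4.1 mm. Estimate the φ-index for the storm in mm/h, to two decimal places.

φ ≈ 2.73 mm/h

Only the 3 blocks with intensity above φ contribute runoff: 6.4, 4.8, 5.2 mm/h.
Σ(I−φ)·Δt = d  ⇒  (6.4+4.8+5.2 − 3φ)·0.5 = 4.1
φ = (16.40 − 4.1/0.5) / 3 = 2.73 mm/h.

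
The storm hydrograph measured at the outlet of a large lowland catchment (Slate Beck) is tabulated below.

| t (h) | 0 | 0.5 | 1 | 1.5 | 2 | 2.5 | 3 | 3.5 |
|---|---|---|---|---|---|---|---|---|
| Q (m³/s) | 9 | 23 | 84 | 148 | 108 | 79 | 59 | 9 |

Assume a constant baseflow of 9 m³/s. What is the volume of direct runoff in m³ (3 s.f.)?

V ≈ 8.05 × 10^5 m³

Direct-runoff ordinates (Q − Q_b): 0.0, 14.0, 75.0, 139.0, 99.0, 70.0, 50.0, 0.0 m³/s.
ΣQ_DR = 447.0 m³/s.
With Δt = 0.5 h = 1800 s, V = ΣQ_DR · Δt = 447.0 × 1800 = 8.05 × 10^5 m³.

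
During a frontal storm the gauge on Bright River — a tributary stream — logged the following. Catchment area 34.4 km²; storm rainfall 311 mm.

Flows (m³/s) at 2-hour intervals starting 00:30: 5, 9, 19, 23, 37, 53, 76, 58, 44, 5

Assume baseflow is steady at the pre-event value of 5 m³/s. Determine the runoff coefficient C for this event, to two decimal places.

C ≈ 0.19

ΣQ_DR = 279.0 m³/s; V = ΣQ_DR·Δt = 2.009 × 10^6 m³.
Runoff depth d = V / A = 58.40 mm.
C = d / P = 58.40 / 311 = 0.19.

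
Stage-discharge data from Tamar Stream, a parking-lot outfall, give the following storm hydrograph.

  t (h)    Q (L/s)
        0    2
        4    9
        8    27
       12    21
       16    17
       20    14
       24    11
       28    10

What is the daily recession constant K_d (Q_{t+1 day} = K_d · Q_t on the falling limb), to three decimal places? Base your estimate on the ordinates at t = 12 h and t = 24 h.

Between t = 12 h and t = 24 h the flow falls from 21 to 11 L/s over 3×4 h = 12 h.
Per-interval ratio K = (11/21)^(1/3) = 0.8061; K_d = K^(24/4) = 0.274.

K_d ≈ 0.274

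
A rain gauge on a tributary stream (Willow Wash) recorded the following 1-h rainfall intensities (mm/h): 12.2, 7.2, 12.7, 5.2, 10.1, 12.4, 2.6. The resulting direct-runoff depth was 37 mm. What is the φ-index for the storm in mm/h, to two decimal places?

φ ≈ 3.80 mm/h

Only the 6 blocks with intensity above φ contribute runoff: 12.2, 7.2, 12.7, 5.2, 10.1, 12.4 mm/h.
Σ(I−φ)·Δt = d  ⇒  (12.2+7.2+12.7+5.2+10.1+12.4 − 6φ)·1 = 37
φ = (59.80 − 37/1) / 6 = 3.80 mm/h.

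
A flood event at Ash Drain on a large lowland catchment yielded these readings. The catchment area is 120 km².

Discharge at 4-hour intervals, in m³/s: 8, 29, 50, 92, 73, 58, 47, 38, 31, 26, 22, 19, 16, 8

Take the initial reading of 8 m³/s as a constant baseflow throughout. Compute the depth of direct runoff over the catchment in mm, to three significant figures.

d ≈ 48.6 mm

Direct runoff: 0.0, 21.0, 42.0, 84.0, 65.0, 50.0, 39.0, 30.0, 23.0, 18.0, 14.0, 11.0, 8.0, 0.0 m³/s; ΣQ_DR = 405.0 m³/s.
V = ΣQ_DR · Δt = 405.0 × 14400 s = 5.832 × 10^6 m³.
Over A = 120 km², depth = V / A = 48.6 mm.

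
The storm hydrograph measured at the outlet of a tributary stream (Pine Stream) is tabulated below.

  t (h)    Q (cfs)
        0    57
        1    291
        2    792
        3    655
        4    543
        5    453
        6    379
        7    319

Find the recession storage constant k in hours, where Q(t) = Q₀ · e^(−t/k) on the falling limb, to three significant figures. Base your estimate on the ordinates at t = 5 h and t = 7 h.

On the falling limb, Q drops from 453 to 319 cfs between t = 5 h and t = 7 h (Δt = 2 h).
k = −Δt / ln(Q₂/Q₁) = −2 / ln(319/453) = 5.70 h.

k ≈ 5.70 h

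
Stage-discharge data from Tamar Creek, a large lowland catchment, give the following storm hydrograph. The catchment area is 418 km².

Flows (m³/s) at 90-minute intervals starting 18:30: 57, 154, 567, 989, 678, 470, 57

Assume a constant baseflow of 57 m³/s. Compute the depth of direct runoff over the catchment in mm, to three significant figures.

Direct runoff: 0.0, 97.0, 510.0, 932.0, 621.0, 413.0, 0.0 m³/s; ΣQ_DR = 2573 m³/s.
V = ΣQ_DR · Δt = 2573 × 5400 s = 1.389 × 10^7 m³.
Over A = 418 km², depth = V / A = 33.2 mm.

d ≈ 33.2 mm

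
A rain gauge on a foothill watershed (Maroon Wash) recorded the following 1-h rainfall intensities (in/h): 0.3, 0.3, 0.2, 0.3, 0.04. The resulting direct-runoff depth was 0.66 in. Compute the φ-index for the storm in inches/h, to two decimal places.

Only the 4 blocks with intensity above φ contribute runoff: 0.3, 0.3, 0.2, 0.3 in/h.
Σ(I−φ)·Δt = d  ⇒  (0.3+0.3+0.2+0.3 − 4φ)·1 = 0.66
φ = (1.100 − 0.66/1) / 4 = 0.11 in/h.

φ ≈ 0.11 in/h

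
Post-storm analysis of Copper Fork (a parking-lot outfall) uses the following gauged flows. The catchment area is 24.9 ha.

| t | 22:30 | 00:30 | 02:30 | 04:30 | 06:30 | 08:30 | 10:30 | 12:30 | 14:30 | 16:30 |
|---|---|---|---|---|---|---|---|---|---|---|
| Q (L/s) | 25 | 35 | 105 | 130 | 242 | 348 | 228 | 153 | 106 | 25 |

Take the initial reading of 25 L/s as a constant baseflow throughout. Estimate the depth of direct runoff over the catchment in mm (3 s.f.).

Direct runoff: 0.0, 10.0, 80.0, 105.0, 217.0, 323.0, 203.0, 128.0, 81.0, 0.0 L/s; ΣQ_DR = 1147 L/s.
V = ΣQ_DR · Δt = 1147 × 7200 s = 8.258 × 10^6 L.
Over A = 24.9 ha, depth = V / A = 33.2 mm.

d ≈ 33.2 mm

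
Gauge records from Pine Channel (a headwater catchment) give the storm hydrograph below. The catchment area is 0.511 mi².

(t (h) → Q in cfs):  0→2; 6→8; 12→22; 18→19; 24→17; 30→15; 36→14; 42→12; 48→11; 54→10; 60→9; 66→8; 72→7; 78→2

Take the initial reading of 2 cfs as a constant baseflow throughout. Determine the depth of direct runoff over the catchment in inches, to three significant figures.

Direct runoff: 0.0, 6.0, 20.0, 17.0, 15.0, 13.0, 12.0, 10.0, 9.0, 8.0, 7.0, 6.0, 5.0, 0.0 cfs; ΣQ_DR = 128.0 cfs.
V = ΣQ_DR · Δt = 128.0 × 21600 s = 2.765 × 10^6 ft³.
Over A = 0.511 mi², depth = V / A = 2.33 in.

d ≈ 2.33 in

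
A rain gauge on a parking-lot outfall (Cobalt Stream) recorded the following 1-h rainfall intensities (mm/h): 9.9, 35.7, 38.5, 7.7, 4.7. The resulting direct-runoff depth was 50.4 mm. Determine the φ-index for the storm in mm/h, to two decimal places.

Only the 2 blocks with intensity above φ contribute runoff: 35.7, 38.5 mm/h.
Σ(I−φ)·Δt = d  ⇒  (35.7+38.5 − 2φ)·1 = 50.4
φ = (74.20 − 50.4/1) / 2 = 11.90 mm/h.

φ ≈ 11.90 mm/h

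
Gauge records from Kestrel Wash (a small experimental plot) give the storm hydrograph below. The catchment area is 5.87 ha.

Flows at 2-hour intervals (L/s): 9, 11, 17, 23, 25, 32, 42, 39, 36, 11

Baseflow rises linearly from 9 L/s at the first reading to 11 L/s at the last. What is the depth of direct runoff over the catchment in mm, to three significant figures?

Direct runoff: 0.00, 1.78, 7.56, 13.33, 15.11, 21.89, 31.67, 28.44, 25.22, 0.00 L/s; ΣQ_DR = 145.0 L/s.
V = ΣQ_DR · Δt = 145.0 × 7200 s = 1.044 × 10^6 L.
Over A = 5.87 ha, depth = V / A = 17.8 mm.

d ≈ 17.8 mm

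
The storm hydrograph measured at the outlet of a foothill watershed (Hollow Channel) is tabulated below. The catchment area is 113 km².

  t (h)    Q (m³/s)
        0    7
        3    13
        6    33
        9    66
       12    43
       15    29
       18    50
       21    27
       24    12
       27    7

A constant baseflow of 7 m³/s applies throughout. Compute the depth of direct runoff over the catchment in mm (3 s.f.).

d ≈ 20.7 mm

Direct runoff: 0.0, 6.0, 26.0, 59.0, 36.0, 22.0, 43.0, 20.0, 5.0, 0.0 m³/s; ΣQ_DR = 217.0 m³/s.
V = ΣQ_DR · Δt = 217.0 × 10800 s = 2.344 × 10^6 m³.
Over A = 113 km², depth = V / A = 20.7 mm.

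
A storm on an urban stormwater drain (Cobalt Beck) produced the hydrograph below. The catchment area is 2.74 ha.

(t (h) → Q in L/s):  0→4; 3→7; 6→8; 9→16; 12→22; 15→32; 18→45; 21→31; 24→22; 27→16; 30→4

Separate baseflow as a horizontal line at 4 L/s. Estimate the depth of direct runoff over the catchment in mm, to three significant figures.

d ≈ 64.2 mm

Direct runoff: 0.0, 3.0, 4.0, 12.0, 18.0, 28.0, 41.0, 27.0, 18.0, 12.0, 0.0 L/s; ΣQ_DR = 163.0 L/s.
V = ΣQ_DR · Δt = 163.0 × 10800 s = 1.760 × 10^6 L.
Over A = 2.74 ha, depth = V / A = 64.2 mm.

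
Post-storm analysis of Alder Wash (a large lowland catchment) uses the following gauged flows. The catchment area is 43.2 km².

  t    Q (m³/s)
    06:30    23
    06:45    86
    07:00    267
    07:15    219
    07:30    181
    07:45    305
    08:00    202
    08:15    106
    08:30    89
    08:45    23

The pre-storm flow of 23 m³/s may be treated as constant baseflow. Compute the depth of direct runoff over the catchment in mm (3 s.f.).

d ≈ 26.5 mm

Direct runoff: 0.0, 63.0, 244.0, 196.0, 158.0, 282.0, 179.0, 83.0, 66.0, 0.0 m³/s; ΣQ_DR = 1271 m³/s.
V = ΣQ_DR · Δt = 1271 × 900 s = 1.144 × 10^6 m³.
Over A = 43.2 km², depth = V / A = 26.5 mm.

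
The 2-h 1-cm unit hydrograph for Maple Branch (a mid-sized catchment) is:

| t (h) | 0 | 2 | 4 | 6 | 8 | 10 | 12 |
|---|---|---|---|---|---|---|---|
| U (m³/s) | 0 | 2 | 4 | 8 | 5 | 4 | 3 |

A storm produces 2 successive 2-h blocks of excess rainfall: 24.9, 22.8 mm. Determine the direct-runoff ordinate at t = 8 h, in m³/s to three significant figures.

By discrete convolution, Q_j = Σ (P_i / 10 mm) · U_{j−i}.
At t = 8 h (j=4): Q = (24.9/10)·5 + (22.8/10)·8 = 30.7 m³/s.

Q ≈ 30.7 m³/s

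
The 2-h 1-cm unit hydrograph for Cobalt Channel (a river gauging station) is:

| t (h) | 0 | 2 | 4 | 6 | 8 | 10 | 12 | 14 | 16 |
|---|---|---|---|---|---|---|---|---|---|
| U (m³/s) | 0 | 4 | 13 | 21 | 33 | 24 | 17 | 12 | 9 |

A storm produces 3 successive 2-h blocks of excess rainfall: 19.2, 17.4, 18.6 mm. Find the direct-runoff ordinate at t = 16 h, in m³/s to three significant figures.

Q ≈ 69.8 m³/s

By discrete convolution, Q_j = Σ (P_i / 10 mm) · U_{j−i}.
At t = 16 h (j=8): Q = (19.2/10)·9 + (17.4/10)·12 + (18.6/10)·17 = 69.8 m³/s.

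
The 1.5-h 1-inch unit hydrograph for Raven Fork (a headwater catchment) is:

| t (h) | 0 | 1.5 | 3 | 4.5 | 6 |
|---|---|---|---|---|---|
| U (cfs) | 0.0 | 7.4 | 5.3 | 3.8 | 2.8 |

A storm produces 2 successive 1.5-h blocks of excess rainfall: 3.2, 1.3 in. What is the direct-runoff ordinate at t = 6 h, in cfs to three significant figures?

Q ≈ 13.9 cfs

By discrete convolution, Q_j = Σ (P_i / 1 in) · U_{j−i}.
At t = 6 h (j=4): Q = (3.2/1)·2.8 + (1.3/1)·3.8 = 13.9 cfs.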